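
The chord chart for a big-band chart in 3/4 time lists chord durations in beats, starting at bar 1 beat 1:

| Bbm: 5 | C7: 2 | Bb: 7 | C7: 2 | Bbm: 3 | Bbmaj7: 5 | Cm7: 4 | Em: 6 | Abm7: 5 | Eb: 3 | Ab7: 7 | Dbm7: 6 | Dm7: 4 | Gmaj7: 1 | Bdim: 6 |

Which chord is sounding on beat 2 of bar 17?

Dbm7

Beat 2 of bar 17 is beat (17−1)×3 + 2 = 50 overall.
Running totals: Bbm ends at 5, C7 ends at 7, Bb ends at 14, C7 ends at 16, Bbm ends at 19, Bbmaj7 ends at 24, Cm7 ends at 28, Em ends at 34, Abm7 ends at 39, Eb ends at 42, Ab7 ends at 49, Dbm7 ends at 55.
Beat 50 falls within Dbm7.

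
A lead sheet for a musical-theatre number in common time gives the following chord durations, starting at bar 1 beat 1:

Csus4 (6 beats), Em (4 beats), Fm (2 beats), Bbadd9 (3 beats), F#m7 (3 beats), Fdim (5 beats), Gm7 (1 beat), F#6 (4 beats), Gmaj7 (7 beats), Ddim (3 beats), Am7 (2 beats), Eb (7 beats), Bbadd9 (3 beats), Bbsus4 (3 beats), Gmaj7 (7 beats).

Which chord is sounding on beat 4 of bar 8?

Beat 4 of bar 8 is beat (8−1)×4 + 4 = 32 overall.
Running totals: Csus4 ends at 6, Em ends at 10, Fm ends at 12, Bbadd9 ends at 15, F#m7 ends at 18, Fdim ends at 23, Gm7 ends at 24, F#6 ends at 28, Gmaj7 ends at 35.
Beat 32 falls within Gmaj7.

Gmaj7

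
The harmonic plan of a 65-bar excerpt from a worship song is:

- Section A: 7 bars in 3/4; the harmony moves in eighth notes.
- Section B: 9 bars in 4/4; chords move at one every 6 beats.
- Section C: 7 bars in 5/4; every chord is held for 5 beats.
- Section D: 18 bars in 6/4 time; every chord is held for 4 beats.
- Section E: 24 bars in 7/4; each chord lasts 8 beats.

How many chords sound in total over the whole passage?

103 chords

A: 7·3 = 21 beats, 21/0.5 = 42 chords.
B: 9·4 = 36 beats, 36/6 = 6 chords.
C: 7·5 = 35 beats, 35/5 = 7 chords.
D: 18·6 = 108 beats, 108/4 = 27 chords.
E: 24·7 = 168 beats, 168/8 = 21 chords.
Total: 42 + 6 + 7 + 27 + 21 = 103.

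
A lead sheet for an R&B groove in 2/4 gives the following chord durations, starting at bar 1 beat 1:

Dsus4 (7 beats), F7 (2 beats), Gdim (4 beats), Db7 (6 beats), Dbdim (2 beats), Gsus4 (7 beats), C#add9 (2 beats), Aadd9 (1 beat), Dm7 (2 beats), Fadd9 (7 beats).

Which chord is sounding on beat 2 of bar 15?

Beat 2 of bar 15 is beat (15−1)×2 + 2 = 30 overall.
Running totals: Dsus4 ends at 7, F7 ends at 9, Gdim ends at 13, Db7 ends at 19, Dbdim ends at 21, Gsus4 ends at 28, C#add9 ends at 30.
Beat 30 falls within C#add9.

C#add9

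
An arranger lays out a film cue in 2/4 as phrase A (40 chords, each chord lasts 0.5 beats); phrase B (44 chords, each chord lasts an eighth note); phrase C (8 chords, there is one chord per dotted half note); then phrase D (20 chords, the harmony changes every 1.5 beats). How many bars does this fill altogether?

A: 40 × 0.5 = 20 beats = 10 bars.
B: 44 × 0.5 = 22 beats = 11 bars.
C: 8 × 3 = 24 beats = 12 bars.
D: 20 × 1.5 = 30 beats = 15 bars.
Total: 10 + 11 + 12 + 15 = 48 bars.

48 bars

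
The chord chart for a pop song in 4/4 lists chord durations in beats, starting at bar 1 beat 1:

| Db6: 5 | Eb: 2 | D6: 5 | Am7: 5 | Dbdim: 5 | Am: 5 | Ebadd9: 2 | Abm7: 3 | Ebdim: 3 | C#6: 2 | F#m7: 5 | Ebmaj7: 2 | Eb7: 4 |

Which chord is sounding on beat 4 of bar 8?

Abm7

Beat 4 of bar 8 is beat (8−1)×4 + 4 = 32 overall.
Running totals: Db6 ends at 5, Eb ends at 7, D6 ends at 12, Am7 ends at 17, Dbdim ends at 22, Am ends at 27, Ebadd9 ends at 29, Abm7 ends at 32.
Beat 32 falls within Abm7.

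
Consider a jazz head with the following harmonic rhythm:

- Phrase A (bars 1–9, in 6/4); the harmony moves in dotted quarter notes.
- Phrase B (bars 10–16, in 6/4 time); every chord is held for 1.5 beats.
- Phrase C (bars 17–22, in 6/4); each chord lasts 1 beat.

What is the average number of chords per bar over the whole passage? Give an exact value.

A: 9 × 6 = 54 beats ÷ 1.5 = 36 chords.
B: 7 × 6 = 42 beats ÷ 1.5 = 28 chords.
C: 6 × 6 = 36 beats ÷ 1 = 36 chords.
Overall: 100 chords over 22 bars → 100/22 = 50/11 chords per bar.

50/11 chords per bar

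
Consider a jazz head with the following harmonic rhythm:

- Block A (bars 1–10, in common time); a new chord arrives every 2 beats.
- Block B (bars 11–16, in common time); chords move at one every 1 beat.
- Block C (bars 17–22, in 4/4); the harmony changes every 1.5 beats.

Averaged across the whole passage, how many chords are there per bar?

30/11 chords per bar

A: 10 × 4 = 40 beats ÷ 2 = 20 chords.
B: 6 × 4 = 24 beats ÷ 1 = 24 chords.
C: 6 × 4 = 24 beats ÷ 1.5 = 16 chords.
Overall: 60 chords over 22 bars → 60/22 = 30/11 chords per bar.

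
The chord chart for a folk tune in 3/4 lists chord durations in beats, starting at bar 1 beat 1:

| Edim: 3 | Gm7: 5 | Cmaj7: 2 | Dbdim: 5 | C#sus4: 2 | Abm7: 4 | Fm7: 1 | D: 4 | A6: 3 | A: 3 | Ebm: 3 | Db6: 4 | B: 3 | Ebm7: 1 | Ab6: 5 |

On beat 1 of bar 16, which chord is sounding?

Beat 1 of bar 16 is beat (16−1)×3 + 1 = 46 overall.
Running totals: Edim ends at 3, Gm7 ends at 8, Cmaj7 ends at 10, Dbdim ends at 15, C#sus4 ends at 17, Abm7 ends at 21, Fm7 ends at 22, D ends at 26, A6 ends at 29, A ends at 32, Ebm ends at 35, Db6 ends at 39, B ends at 42, Ebm7 ends at 43, Ab6 ends at 48.
Beat 46 falls within Ab6.

Ab6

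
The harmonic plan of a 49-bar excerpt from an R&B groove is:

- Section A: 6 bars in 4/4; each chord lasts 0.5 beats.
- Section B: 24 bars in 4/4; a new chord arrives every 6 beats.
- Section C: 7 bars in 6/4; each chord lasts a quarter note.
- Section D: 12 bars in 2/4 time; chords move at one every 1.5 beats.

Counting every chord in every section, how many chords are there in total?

122 chords

A: 6·4 = 24 beats, 24/0.5 = 48 chords.
B: 24·4 = 96 beats, 96/6 = 16 chords.
C: 7·6 = 42 beats, 42/1 = 42 chords.
D: 12·2 = 24 beats, 24/1.5 = 16 chords.
Total: 48 + 16 + 42 + 16 = 122.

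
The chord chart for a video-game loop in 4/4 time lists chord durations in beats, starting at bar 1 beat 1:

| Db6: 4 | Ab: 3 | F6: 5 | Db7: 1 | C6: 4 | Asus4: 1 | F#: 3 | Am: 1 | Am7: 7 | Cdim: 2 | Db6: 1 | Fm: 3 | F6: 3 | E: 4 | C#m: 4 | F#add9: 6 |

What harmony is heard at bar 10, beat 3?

Beat 3 of bar 10 is beat (10−1)×4 + 3 = 39 overall.
Running totals: Db6 ends at 4, Ab ends at 7, F6 ends at 12, Db7 ends at 13, C6 ends at 17, Asus4 ends at 18, F# ends at 21, Am ends at 22, Am7 ends at 29, Cdim ends at 31, Db6 ends at 32, Fm ends at 35, F6 ends at 38, E ends at 42.
Beat 39 falls within E.

E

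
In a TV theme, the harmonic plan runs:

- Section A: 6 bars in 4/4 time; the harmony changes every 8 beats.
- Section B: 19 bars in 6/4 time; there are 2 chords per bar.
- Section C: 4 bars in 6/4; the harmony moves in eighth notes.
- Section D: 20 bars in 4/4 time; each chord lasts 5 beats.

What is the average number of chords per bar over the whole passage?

A: 6 bars of 4 beats is 24 beats; at 8 beats each that's 3 chords.
B: 19 bars of 6 beats is 114 beats; at 3 beats each that's 38 chords.
C: 4 bars of 6 beats is 24 beats; at 0.5 beats each that's 48 chords.
D: 20 bars of 4 beats is 80 beats; at 5 beats each that's 16 chords.
Overall: 105 chords over 49 bars → 105/49 = 15/7 chords per bar.

15/7 chords per bar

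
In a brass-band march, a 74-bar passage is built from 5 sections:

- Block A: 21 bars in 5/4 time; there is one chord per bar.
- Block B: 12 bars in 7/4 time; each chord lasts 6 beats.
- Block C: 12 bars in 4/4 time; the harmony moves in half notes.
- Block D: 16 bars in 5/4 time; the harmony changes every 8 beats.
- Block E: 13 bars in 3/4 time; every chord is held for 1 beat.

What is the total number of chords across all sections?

A: 21 bars × 5 beats = 105 beats; 5 beats/chord → 21 chords.
B: 12 bars × 7 beats = 84 beats; 6 beats/chord → 14 chords.
C: 12 bars × 4 beats = 48 beats; 2 beats/chord → 24 chords.
D: 16 bars × 5 beats = 80 beats; 8 beats/chord → 10 chords.
E: 13 bars × 3 beats = 39 beats; 1 beat/chord → 39 chords.
Total: 21 + 14 + 24 + 10 + 39 = 108.

108 chords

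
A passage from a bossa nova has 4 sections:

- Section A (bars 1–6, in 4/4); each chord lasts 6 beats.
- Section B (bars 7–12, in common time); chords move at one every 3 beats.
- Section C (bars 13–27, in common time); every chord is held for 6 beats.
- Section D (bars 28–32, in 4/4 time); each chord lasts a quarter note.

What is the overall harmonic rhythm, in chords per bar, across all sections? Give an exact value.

21/16 chords per bar

A: 6 × 4 = 24 beats ÷ 6 = 4 chords.
B: 6 × 4 = 24 beats ÷ 3 = 8 chords.
C: 15 × 4 = 60 beats ÷ 6 = 10 chords.
D: 5 × 4 = 20 beats ÷ 1 = 20 chords.
Overall: 42 chords over 32 bars → 42/32 = 21/16 chords per bar.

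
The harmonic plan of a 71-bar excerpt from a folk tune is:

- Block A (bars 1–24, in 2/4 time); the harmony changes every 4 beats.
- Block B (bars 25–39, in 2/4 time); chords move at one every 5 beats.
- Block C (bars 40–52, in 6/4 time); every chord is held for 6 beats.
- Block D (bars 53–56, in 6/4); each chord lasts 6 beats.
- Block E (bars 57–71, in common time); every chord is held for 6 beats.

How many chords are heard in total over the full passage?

A has 48 beats and chords last 4 each, so 12 chords.
B has 30 beats and chords last 5 each, so 6 chords.
C has 78 beats and chords last 6 each, so 13 chords.
D has 24 beats and chords last 6 each, so 4 chords.
E has 60 beats and chords last 6 each, so 10 chords.
Total: 12 + 6 + 13 + 4 + 10 = 45.

45 chords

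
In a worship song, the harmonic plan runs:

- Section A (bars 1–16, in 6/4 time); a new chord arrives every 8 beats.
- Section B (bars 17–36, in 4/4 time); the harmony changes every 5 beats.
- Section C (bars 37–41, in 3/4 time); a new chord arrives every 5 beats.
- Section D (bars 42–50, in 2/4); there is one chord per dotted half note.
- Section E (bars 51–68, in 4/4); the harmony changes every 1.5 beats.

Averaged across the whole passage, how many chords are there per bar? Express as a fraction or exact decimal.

1.25 chords per bar

A: 16 × 6 = 96 beats ÷ 8 = 12 chords.
B: 20 × 4 = 80 beats ÷ 5 = 16 chords.
C: 5 × 3 = 15 beats ÷ 5 = 3 chords.
D: 9 × 2 = 18 beats ÷ 3 = 6 chords.
E: 18 × 4 = 72 beats ÷ 1.5 = 48 chords.
Overall: 85 chords over 68 bars → 85/68 = 1.25 chords per bar.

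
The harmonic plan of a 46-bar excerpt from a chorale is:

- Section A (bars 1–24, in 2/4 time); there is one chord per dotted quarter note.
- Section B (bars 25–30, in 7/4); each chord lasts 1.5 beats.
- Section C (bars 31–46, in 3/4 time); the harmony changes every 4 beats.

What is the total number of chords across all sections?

A: 24·2 = 48 beats, 48/1.5 = 32 chords.
B: 6·7 = 42 beats, 42/1.5 = 28 chords.
C: 16·3 = 48 beats, 48/4 = 12 chords.
Total: 32 + 28 + 12 = 72.

72 chords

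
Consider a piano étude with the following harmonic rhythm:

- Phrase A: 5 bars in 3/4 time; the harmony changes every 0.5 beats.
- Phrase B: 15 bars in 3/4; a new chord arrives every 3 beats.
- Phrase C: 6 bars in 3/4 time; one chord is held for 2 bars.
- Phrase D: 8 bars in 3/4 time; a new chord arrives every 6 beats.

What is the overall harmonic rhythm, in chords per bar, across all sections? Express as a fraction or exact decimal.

26/17 chords per bar

A: 5 × 3 = 15 beats ÷ 0.5 = 30 chords.
B: 15 × 3 = 45 beats ÷ 3 = 15 chords.
C: 6 × 3 = 18 beats ÷ 6 = 3 chords.
D: 8 × 3 = 24 beats ÷ 6 = 4 chords.
Overall: 52 chords over 34 bars → 52/34 = 26/17 chords per bar.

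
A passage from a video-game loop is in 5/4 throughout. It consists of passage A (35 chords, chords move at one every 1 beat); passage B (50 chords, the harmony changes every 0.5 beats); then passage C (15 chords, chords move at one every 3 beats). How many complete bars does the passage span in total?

A: 35 × 1 = 35 beats = 7 bars.
B: 50 × 0.5 = 25 beats = 5 bars.
C: 15 × 3 = 45 beats = 9 bars.
Total: 7 + 5 + 9 = 21 bars.

21 bars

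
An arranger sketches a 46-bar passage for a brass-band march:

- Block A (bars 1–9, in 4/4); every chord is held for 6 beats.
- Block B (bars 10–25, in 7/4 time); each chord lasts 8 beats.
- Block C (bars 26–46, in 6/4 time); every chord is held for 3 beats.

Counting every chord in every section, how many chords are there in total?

62 chords

A: 9 bars × 4 beats = 36 beats; 6 beats/chord → 6 chords.
B: 16 bars × 7 beats = 112 beats; 8 beats/chord → 14 chords.
C: 21 bars × 6 beats = 126 beats; 3 beats/chord → 42 chords.
Total: 6 + 14 + 42 = 62.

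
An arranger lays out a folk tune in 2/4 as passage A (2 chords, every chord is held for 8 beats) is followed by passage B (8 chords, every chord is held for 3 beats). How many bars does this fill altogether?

A: 2 × 8 = 16 beats = 8 bars.
B: 8 × 3 = 24 beats = 12 bars.
Total: 8 + 12 = 20 bars.

20 bars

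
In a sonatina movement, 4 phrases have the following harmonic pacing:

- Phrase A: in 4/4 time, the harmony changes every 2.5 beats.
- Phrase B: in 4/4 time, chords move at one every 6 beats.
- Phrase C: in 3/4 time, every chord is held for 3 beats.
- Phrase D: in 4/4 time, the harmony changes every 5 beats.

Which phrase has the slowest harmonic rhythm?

A: 4 beats/bar ÷ 2.5 beats/chord = 1.6 chords/bar.
B: 4 beats/bar ÷ 6 beats/chord = 2/3 chords/bar.
C: 3 beats/bar ÷ 3 beats/chord = 1 chord/bar.
D: 4 beats/bar ÷ 5 beats/chord = 0.8 chords/bar.
Slowest is B at 2/3 chords/bar.

Phrase B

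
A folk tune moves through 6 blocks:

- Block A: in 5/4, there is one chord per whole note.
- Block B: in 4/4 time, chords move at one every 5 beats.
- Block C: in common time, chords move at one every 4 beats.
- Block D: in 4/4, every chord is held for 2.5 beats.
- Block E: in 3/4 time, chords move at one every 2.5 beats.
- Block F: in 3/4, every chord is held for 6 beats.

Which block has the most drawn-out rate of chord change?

A: 5/4 = 1.25 chords/bar.
B: 4/5 = 0.8 chords/bar.
C: 4/4 = 1 chord/bar.
D: 4/2.5 = 1.6 chords/bar.
E: 3/2.5 = 1.2 chords/bar.
F: 3/6 = 0.5 chords/bar.
Slowest is F at 0.5 chords/bar.

Block F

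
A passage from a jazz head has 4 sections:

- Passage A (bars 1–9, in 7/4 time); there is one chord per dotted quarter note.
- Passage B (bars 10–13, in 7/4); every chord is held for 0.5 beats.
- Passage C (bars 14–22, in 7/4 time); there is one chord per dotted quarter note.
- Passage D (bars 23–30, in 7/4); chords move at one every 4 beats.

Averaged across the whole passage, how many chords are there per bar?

77/15 chords per bar

A: 9 × 7 = 63 beats ÷ 1.5 = 42 chords.
B: 4 × 7 = 28 beats ÷ 0.5 = 56 chords.
C: 9 × 7 = 63 beats ÷ 1.5 = 42 chords.
D: 8 × 7 = 56 beats ÷ 4 = 14 chords.
Overall: 154 chords over 30 bars → 154/30 = 77/15 chords per bar.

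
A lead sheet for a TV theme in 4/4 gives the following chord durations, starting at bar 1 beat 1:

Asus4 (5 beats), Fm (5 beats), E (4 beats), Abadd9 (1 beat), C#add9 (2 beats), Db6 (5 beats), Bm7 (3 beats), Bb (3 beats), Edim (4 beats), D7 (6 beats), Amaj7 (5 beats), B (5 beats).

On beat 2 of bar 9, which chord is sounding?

Beat 2 of bar 9 is beat (9−1)×4 + 2 = 34 overall.
Running totals: Asus4 ends at 5, Fm ends at 10, E ends at 14, Abadd9 ends at 15, C#add9 ends at 17, Db6 ends at 22, Bm7 ends at 25, Bb ends at 28, Edim ends at 32, D7 ends at 38.
Beat 34 falls within D7.

D7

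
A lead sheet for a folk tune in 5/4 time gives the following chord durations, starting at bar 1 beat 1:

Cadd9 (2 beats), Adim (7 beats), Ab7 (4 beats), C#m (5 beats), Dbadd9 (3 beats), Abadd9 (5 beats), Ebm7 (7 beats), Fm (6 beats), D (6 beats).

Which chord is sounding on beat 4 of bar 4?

Dbadd9

Beat 4 of bar 4 is beat (4−1)×5 + 4 = 19 overall.
Running totals: Cadd9 ends at 2, Adim ends at 9, Ab7 ends at 13, C#m ends at 18, Dbadd9 ends at 21.
Beat 19 falls within Dbadd9.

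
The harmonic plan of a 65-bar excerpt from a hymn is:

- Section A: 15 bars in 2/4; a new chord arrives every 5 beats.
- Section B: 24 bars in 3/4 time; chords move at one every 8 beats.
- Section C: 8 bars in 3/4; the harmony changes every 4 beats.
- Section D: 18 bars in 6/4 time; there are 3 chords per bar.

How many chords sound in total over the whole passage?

75 chords

A: 15·2 = 30 beats, 30/5 = 6 chords.
B: 24·3 = 72 beats, 72/8 = 9 chords.
C: 8·3 = 24 beats, 24/4 = 6 chords.
D: 18·6 = 108 beats, 108/2 = 54 chords.
Total: 6 + 9 + 6 + 54 = 75.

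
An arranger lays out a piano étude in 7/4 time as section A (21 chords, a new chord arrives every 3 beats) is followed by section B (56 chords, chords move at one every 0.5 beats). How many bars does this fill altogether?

A: 21 × 3 = 63 beats = 9 bars.
B: 56 × 0.5 = 28 beats = 4 bars.
Total: 9 + 4 = 13 bars.

13 bars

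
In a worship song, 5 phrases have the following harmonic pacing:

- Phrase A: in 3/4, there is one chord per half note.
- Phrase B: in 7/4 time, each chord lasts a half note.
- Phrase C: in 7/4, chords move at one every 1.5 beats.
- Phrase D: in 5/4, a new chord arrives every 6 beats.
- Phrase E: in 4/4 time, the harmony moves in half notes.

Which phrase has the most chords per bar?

A: 3 beats/bar ÷ 2 beats/chord = 1.5 chords/bar.
B: 7 beats/bar ÷ 2 beats/chord = 3.5 chords/bar.
C: 7 beats/bar ÷ 1.5 beats/chord = 14/3 chords/bar.
D: 5 beats/bar ÷ 6 beats/chord = 5/6 chords/bar.
E: 4 beats/bar ÷ 2 beats/chord = 2 chords/bar.
Fastest is C at 14/3 chords/bar.

Phrase C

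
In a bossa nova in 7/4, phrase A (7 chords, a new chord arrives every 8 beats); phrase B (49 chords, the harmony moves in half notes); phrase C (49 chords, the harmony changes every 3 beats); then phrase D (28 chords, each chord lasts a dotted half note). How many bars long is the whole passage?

A: 7 × 8 = 56 beats = 8 bars.
B: 49 × 2 = 98 beats = 14 bars.
C: 49 × 3 = 147 beats = 21 bars.
D: 28 × 3 = 84 beats = 12 bars.
Total: 8 + 14 + 21 + 12 = 55 bars.

55 bars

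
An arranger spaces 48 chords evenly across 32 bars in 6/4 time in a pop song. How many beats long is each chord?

4 beats

32 bars × 6 beats/bar = 192 beats total.
192 beats ÷ 48 chords = 4 beats per chord.
(That is a whole note.)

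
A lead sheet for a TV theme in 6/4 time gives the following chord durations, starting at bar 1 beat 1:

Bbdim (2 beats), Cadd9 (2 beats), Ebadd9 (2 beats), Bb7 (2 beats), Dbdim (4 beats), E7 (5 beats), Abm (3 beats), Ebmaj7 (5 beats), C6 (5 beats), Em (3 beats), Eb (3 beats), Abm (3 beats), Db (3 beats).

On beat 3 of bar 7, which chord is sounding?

Abm

Beat 3 of bar 7 is beat (7−1)×6 + 3 = 39 overall.
Running totals: Bbdim ends at 2, Cadd9 ends at 4, Ebadd9 ends at 6, Bb7 ends at 8, Dbdim ends at 12, E7 ends at 17, Abm ends at 20, Ebmaj7 ends at 25, C6 ends at 30, Em ends at 33, Eb ends at 36, Abm ends at 39.
Beat 39 falls within Abm.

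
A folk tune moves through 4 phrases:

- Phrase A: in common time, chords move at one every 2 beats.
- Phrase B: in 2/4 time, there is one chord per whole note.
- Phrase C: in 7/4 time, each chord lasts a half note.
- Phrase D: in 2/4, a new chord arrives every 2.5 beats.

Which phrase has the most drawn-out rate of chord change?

Phrase B

A: 4/2 = 2 chords/bar.
B: 2/4 = 0.5 chords/bar.
C: 7/2 = 3.5 chords/bar.
D: 2/2.5 = 0.8 chords/bar.
Slowest is B at 0.5 chords/bar.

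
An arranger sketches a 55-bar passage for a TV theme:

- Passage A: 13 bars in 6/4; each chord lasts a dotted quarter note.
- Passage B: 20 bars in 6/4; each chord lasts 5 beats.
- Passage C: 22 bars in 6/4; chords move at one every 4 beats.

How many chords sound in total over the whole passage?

109 chords

A: 13·6 = 78 beats, 78/1.5 = 52 chords.
B: 20·6 = 120 beats, 120/5 = 24 chords.
C: 22·6 = 132 beats, 132/4 = 33 chords.
Total: 52 + 24 + 33 = 109.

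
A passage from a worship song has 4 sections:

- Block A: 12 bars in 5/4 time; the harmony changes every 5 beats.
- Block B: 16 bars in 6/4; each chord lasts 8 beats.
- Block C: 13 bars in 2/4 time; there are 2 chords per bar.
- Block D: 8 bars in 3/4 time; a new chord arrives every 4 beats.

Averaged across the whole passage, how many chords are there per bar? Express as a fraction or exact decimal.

8/7 chords per bar

A: 12 bars of 5 beats is 60 beats; at 5 beats each that's 12 chords.
B: 16 bars of 6 beats is 96 beats; at 8 beats each that's 12 chords.
C: 13 bars of 2 beats is 26 beats; at 1 beat each that's 26 chords.
D: 8 bars of 3 beats is 24 beats; at 4 beats each that's 6 chords.
Overall: 56 chords over 49 bars → 56/49 = 8/7 chords per bar.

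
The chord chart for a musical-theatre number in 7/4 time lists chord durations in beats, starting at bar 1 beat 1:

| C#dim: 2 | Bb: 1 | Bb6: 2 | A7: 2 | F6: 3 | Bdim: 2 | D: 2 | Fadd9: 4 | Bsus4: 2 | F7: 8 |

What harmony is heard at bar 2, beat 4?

Beat 4 of bar 2 is beat (2−1)×7 + 4 = 11 overall.
Running totals: C#dim ends at 2, Bb ends at 3, Bb6 ends at 5, A7 ends at 7, F6 ends at 10, Bdim ends at 12.
Beat 11 falls within Bdim.

Bdim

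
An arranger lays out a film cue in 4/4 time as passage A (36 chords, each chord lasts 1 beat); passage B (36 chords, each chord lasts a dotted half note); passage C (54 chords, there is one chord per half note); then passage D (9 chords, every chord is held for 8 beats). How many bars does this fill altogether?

A: 36 × 1 = 36 beats = 9 bars.
B: 36 × 3 = 108 beats = 27 bars.
C: 54 × 2 = 108 beats = 27 bars.
D: 9 × 8 = 72 beats = 18 bars.
Total: 9 + 27 + 27 + 18 = 81 bars.

81 bars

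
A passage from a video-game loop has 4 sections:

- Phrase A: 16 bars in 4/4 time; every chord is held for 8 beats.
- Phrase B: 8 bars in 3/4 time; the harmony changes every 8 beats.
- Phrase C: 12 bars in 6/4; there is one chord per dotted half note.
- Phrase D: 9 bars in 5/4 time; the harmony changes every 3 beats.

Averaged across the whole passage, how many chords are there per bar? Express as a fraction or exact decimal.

10/9 chords per bar

A: 16 × 4 = 64 beats ÷ 8 = 8 chords.
B: 8 × 3 = 24 beats ÷ 8 = 3 chords.
C: 12 × 6 = 72 beats ÷ 3 = 24 chords.
D: 9 × 5 = 45 beats ÷ 3 = 15 chords.
Overall: 50 chords over 45 bars → 50/45 = 10/9 chords per bar.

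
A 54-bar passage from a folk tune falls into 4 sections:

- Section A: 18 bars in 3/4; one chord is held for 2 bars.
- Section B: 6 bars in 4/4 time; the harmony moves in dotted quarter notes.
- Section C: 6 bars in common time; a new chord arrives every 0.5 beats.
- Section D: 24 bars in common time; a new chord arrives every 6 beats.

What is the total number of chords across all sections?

89 chords

A: 18 bars × 3 beats = 54 beats; 6 beats/chord → 9 chords.
B: 6 bars × 4 beats = 24 beats; 1.5 beats/chord → 16 chords.
C: 6 bars × 4 beats = 24 beats; 0.5 beats/chord → 48 chords.
D: 24 bars × 4 beats = 96 beats; 6 beats/chord → 16 chords.
Total: 9 + 16 + 48 + 16 = 89.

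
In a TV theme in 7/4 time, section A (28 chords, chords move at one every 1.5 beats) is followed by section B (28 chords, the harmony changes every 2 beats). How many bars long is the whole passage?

14 bars

A: 28 × 1.5 = 42 beats = 6 bars.
B: 28 × 2 = 56 beats = 8 bars.
Total: 6 + 8 = 14 bars.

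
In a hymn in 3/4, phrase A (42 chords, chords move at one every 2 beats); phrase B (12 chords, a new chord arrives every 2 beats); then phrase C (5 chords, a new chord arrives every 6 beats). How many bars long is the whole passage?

A: 42 × 2 = 84 beats = 28 bars.
B: 12 × 2 = 24 beats = 8 bars.
C: 5 × 6 = 30 beats = 10 bars.
Total: 28 + 8 + 10 = 46 bars.

46 bars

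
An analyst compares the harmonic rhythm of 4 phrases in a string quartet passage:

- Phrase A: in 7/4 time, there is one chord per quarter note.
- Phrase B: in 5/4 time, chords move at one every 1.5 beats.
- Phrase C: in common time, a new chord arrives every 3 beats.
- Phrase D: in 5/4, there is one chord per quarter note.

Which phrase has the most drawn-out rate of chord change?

A: each chord is 1 beat in 7/4, so 7 per bar.
B: each chord is 1.5 beats in 5/4, so 10/3 per bar.
C: each chord is 3 beats in 4/4, so 4/3 per bar.
D: each chord is 1 beat in 5/4, so 5 per bar.
Slowest is C at 4/3 chords/bar.

Phrase C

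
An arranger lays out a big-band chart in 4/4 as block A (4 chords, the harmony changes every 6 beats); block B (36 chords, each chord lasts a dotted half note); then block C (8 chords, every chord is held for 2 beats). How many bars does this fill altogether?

A: 4 × 6 = 24 beats = 6 bars.
B: 36 × 3 = 108 beats = 27 bars.
C: 8 × 2 = 16 beats = 4 bars.
Total: 6 + 27 + 4 = 37 bars.

37 bars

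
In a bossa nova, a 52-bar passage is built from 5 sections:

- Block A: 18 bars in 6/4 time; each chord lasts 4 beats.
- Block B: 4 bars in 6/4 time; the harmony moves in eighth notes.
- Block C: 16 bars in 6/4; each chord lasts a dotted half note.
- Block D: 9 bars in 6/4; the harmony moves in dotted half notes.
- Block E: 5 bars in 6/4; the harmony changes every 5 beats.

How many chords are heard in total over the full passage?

A: 18·6 = 108 beats, 108/4 = 27 chords.
B: 4·6 = 24 beats, 24/0.5 = 48 chords.
C: 16·6 = 96 beats, 96/3 = 32 chords.
D: 9·6 = 54 beats, 54/3 = 18 chords.
E: 5·6 = 30 beats, 30/5 = 6 chords.
Total: 27 + 48 + 32 + 18 + 6 = 131.

131 chords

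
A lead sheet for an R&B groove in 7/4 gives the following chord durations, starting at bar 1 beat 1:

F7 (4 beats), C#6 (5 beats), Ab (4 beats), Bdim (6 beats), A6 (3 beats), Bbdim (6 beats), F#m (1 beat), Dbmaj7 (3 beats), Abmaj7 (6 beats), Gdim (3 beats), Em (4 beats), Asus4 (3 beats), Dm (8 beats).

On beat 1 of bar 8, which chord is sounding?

Dm

Beat 1 of bar 8 is beat (8−1)×7 + 1 = 50 overall.
Running totals: F7 ends at 4, C#6 ends at 9, Ab ends at 13, Bdim ends at 19, A6 ends at 22, Bbdim ends at 28, F#m ends at 29, Dbmaj7 ends at 32, Abmaj7 ends at 38, Gdim ends at 41, Em ends at 45, Asus4 ends at 48, Dm ends at 56.
Beat 50 falls within Dm.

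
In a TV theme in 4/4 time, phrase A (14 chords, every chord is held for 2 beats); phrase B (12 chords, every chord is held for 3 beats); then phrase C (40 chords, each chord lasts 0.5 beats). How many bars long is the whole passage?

A: 14 × 2 = 28 beats = 7 bars.
B: 12 × 3 = 36 beats = 9 bars.
C: 40 × 0.5 = 20 beats = 5 bars.
Total: 7 + 9 + 5 = 21 bars.

21 bars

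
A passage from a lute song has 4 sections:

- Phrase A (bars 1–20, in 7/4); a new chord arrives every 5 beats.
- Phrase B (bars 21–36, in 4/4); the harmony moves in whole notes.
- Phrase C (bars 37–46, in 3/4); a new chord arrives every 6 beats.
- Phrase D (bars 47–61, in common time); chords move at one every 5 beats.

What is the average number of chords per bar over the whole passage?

A: 20 bars of 7 beats is 140 beats; at 5 beats each that's 28 chords.
B: 16 bars of 4 beats is 64 beats; at 4 beats each that's 16 chords.
C: 10 bars of 3 beats is 30 beats; at 6 beats each that's 5 chords.
D: 15 bars of 4 beats is 60 beats; at 5 beats each that's 12 chords.
Overall: 61 chords over 61 bars → 61/61 = 1 chords per bar.

1 chords per bar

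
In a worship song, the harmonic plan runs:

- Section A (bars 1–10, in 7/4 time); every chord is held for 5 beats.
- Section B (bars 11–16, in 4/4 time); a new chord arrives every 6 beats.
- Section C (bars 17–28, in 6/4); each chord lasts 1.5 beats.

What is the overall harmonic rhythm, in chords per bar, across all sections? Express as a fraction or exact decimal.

A: 10 × 7 = 70 beats ÷ 5 = 14 chords.
B: 6 × 4 = 24 beats ÷ 6 = 4 chords.
C: 12 × 6 = 72 beats ÷ 1.5 = 48 chords.
Overall: 66 chords over 28 bars → 66/28 = 33/14 chords per bar.

33/14 chords per bar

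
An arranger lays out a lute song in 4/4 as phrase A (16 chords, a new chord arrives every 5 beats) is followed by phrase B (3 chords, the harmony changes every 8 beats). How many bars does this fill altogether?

A: 16 × 5 = 80 beats = 20 bars.
B: 3 × 8 = 24 beats = 6 bars.
Total: 20 + 6 = 26 bars.

26 bars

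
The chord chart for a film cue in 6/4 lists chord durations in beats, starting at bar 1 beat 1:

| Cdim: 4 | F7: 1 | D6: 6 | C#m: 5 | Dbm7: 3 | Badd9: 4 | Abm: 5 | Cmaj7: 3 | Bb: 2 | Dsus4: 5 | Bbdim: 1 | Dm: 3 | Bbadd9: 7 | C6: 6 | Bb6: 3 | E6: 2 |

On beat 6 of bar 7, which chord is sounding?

Beat 6 of bar 7 is beat (7−1)×6 + 6 = 42 overall.
Running totals: Cdim ends at 4, F7 ends at 5, D6 ends at 11, C#m ends at 16, Dbm7 ends at 19, Badd9 ends at 23, Abm ends at 28, Cmaj7 ends at 31, Bb ends at 33, Dsus4 ends at 38, Bbdim ends at 39, Dm ends at 42.
Beat 42 falls within Dm.

Dm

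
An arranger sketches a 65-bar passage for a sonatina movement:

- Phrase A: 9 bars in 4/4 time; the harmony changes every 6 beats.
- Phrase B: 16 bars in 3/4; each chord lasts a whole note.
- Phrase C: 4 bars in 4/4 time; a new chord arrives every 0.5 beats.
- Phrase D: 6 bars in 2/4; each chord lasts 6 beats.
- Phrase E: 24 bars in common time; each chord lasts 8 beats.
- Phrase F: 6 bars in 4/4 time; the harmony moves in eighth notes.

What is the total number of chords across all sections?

A: 9 bars × 4 beats = 36 beats; 6 beats/chord → 6 chords.
B: 16 bars × 3 beats = 48 beats; 4 beats/chord → 12 chords.
C: 4 bars × 4 beats = 16 beats; 0.5 beats/chord → 32 chords.
D: 6 bars × 2 beats = 12 beats; 6 beats/chord → 2 chords.
E: 24 bars × 4 beats = 96 beats; 8 beats/chord → 12 chords.
F: 6 bars × 4 beats = 24 beats; 0.5 beats/chord → 48 chords.
Total: 6 + 12 + 32 + 2 + 12 + 48 = 112.

112 chords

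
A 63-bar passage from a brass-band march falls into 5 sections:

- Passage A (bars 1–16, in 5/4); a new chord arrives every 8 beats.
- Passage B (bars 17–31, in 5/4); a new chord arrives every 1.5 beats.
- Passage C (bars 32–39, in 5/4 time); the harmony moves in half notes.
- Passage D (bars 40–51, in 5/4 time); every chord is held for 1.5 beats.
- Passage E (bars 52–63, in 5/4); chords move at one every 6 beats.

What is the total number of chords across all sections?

130 chords

A: 16·5 = 80 beats, 80/8 = 10 chords.
B: 15·5 = 75 beats, 75/1.5 = 50 chords.
C: 8·5 = 40 beats, 40/2 = 20 chords.
D: 12·5 = 60 beats, 60/1.5 = 40 chords.
E: 12·5 = 60 beats, 60/6 = 10 chords.
Total: 10 + 50 + 20 + 40 + 10 = 130.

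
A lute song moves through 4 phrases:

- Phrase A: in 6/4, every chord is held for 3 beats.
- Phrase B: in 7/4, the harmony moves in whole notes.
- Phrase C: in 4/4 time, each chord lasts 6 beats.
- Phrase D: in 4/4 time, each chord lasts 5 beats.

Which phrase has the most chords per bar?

Phrase A

A: 6 beats/bar ÷ 3 beats/chord = 2 chords/bar.
B: 7 beats/bar ÷ 4 beats/chord = 1.75 chords/bar.
C: 4 beats/bar ÷ 6 beats/chord = 2/3 chords/bar.
D: 4 beats/bar ÷ 5 beats/chord = 0.8 chords/bar.
Fastest is A at 2 chords/bar.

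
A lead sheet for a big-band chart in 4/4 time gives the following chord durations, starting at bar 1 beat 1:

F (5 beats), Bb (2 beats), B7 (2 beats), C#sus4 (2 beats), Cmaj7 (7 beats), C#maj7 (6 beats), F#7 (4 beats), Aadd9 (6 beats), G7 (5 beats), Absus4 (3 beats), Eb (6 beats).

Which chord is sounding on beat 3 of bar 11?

Beat 3 of bar 11 is beat (11−1)×4 + 3 = 43 overall.
Running totals: F ends at 5, Bb ends at 7, B7 ends at 9, C#sus4 ends at 11, Cmaj7 ends at 18, C#maj7 ends at 24, F#7 ends at 28, Aadd9 ends at 34, G7 ends at 39, Absus4 ends at 42, Eb ends at 48.
Beat 43 falls within Eb.

Eb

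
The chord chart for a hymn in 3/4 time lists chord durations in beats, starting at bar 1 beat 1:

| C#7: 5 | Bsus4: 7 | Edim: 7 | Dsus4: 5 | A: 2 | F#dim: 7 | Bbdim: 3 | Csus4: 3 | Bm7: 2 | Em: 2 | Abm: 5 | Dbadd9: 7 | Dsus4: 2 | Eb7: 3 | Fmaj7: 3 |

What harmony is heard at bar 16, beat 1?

Beat 1 of bar 16 is beat (16−1)×3 + 1 = 46 overall.
Running totals: C#7 ends at 5, Bsus4 ends at 12, Edim ends at 19, Dsus4 ends at 24, A ends at 26, F#dim ends at 33, Bbdim ends at 36, Csus4 ends at 39, Bm7 ends at 41, Em ends at 43, Abm ends at 48.
Beat 46 falls within Abm.

Abm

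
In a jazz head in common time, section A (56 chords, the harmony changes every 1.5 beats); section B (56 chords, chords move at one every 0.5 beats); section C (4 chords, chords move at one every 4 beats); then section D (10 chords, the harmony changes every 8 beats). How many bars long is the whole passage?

A: 56 × 1.5 = 84 beats = 21 bars.
B: 56 × 0.5 = 28 beats = 7 bars.
C: 4 × 4 = 16 beats = 4 bars.
D: 10 × 8 = 80 beats = 20 bars.
Total: 21 + 7 + 4 + 20 = 52 bars.

52 bars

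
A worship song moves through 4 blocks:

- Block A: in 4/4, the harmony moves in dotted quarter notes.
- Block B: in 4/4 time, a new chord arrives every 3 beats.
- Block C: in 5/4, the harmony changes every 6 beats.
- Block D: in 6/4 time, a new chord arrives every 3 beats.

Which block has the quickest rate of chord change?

A: each chord is 1.5 beats in 4/4, so 8/3 per bar.
B: each chord is 3 beats in 4/4, so 4/3 per bar.
C: each chord is 6 beats in 5/4, so 5/6 per bar.
D: each chord is 3 beats in 6/4, so 2 per bar.
Fastest is A at 8/3 chords/bar.

Block A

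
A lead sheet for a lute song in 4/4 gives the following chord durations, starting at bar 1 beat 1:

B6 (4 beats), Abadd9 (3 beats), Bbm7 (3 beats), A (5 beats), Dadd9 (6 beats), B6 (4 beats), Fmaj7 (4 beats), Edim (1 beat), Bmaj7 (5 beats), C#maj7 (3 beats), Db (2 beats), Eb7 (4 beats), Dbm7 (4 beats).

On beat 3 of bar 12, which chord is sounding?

Dbm7

Beat 3 of bar 12 is beat (12−1)×4 + 3 = 47 overall.
Running totals: B6 ends at 4, Abadd9 ends at 7, Bbm7 ends at 10, A ends at 15, Dadd9 ends at 21, B6 ends at 25, Fmaj7 ends at 29, Edim ends at 30, Bmaj7 ends at 35, C#maj7 ends at 38, Db ends at 40, Eb7 ends at 44, Dbm7 ends at 48.
Beat 47 falls within Dbm7.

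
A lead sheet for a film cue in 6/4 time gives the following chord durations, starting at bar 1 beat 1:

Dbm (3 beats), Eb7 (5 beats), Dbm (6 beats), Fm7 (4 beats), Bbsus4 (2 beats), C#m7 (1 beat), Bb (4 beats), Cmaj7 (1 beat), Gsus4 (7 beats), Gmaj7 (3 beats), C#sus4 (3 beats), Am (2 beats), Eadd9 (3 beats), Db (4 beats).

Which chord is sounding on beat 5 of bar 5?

Gsus4

Beat 5 of bar 5 is beat (5−1)×6 + 5 = 29 overall.
Running totals: Dbm ends at 3, Eb7 ends at 8, Dbm ends at 14, Fm7 ends at 18, Bbsus4 ends at 20, C#m7 ends at 21, Bb ends at 25, Cmaj7 ends at 26, Gsus4 ends at 33.
Beat 29 falls within Gsus4.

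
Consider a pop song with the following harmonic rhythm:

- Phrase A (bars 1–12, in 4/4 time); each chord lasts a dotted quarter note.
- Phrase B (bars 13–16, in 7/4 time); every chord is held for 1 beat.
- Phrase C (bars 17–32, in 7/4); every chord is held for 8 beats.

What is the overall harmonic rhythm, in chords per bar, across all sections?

A: 12 bars of 4 beats is 48 beats; at 1.5 beats each that's 32 chords.
B: 4 bars of 7 beats is 28 beats; at 1 beat each that's 28 chords.
C: 16 bars of 7 beats is 112 beats; at 8 beats each that's 14 chords.
Overall: 74 chords over 32 bars → 74/32 = 37/16 chords per bar.

37/16 chords per bar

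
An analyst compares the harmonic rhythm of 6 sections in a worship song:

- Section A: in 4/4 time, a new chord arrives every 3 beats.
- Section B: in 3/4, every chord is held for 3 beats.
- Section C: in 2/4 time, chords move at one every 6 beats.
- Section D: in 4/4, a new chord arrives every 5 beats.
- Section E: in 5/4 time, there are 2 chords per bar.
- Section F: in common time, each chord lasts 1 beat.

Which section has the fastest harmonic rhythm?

Section F

A: each chord is 3 beats in 4/4, so 4/3 per bar.
B: each chord is 3 beats in 3/4, so 1 per bar.
C: each chord is 6 beats in 2/4, so 1/3 per bar.
D: each chord is 5 beats in 4/4, so 0.8 per bar.
E: each chord is 2.5 beats in 5/4, so 2 per bar.
F: each chord is 1 beat in 4/4, so 4 per bar.
Fastest is F at 4 chords/bar.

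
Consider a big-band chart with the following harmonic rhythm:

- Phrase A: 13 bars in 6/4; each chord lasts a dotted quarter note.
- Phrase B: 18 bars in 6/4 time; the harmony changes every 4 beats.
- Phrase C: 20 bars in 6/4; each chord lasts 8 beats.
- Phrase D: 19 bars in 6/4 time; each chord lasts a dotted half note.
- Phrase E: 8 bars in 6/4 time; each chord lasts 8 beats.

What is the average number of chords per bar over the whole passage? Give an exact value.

A: 13 bars of 6 beats is 78 beats; at 1.5 beats each that's 52 chords.
B: 18 bars of 6 beats is 108 beats; at 4 beats each that's 27 chords.
C: 20 bars of 6 beats is 120 beats; at 8 beats each that's 15 chords.
D: 19 bars of 6 beats is 114 beats; at 3 beats each that's 38 chords.
E: 8 bars of 6 beats is 48 beats; at 8 beats each that's 6 chords.
Overall: 138 chords over 78 bars → 138/78 = 23/13 chords per bar.

23/13 chords per bar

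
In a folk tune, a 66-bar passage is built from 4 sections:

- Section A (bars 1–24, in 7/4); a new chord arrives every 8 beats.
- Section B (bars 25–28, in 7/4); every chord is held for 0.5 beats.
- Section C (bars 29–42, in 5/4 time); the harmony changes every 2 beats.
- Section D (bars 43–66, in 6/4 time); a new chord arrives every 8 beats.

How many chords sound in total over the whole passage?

130 chords

A: 24·7 = 168 beats, 168/8 = 21 chords.
B: 4·7 = 28 beats, 28/0.5 = 56 chords.
C: 14·5 = 70 beats, 70/2 = 35 chords.
D: 24·6 = 144 beats, 144/8 = 18 chords.
Total: 21 + 56 + 35 + 18 = 130.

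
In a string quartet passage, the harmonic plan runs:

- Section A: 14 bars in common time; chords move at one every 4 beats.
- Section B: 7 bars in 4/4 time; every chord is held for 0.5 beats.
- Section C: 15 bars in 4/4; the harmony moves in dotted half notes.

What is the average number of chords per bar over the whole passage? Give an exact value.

A: 14 × 4 = 56 beats ÷ 4 = 14 chords.
B: 7 × 4 = 28 beats ÷ 0.5 = 56 chords.
C: 15 × 4 = 60 beats ÷ 3 = 20 chords.
Overall: 90 chords over 36 bars → 90/36 = 2.5 chords per bar.

2.5 chords per bar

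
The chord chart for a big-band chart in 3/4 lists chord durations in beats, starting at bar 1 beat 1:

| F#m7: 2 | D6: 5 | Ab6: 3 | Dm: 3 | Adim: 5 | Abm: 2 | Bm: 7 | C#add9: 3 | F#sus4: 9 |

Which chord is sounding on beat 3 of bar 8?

Bm

Beat 3 of bar 8 is beat (8−1)×3 + 3 = 24 overall.
Running totals: F#m7 ends at 2, D6 ends at 7, Ab6 ends at 10, Dm ends at 13, Adim ends at 18, Abm ends at 20, Bm ends at 27.
Beat 24 falls within Bm.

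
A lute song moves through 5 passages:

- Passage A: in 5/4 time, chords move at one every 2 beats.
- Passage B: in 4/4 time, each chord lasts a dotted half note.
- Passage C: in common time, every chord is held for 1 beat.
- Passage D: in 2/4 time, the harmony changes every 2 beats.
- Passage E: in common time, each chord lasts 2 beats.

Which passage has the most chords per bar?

Passage C

A: 5 beats/bar ÷ 2 beats/chord = 2.5 chords/bar.
B: 4 beats/bar ÷ 3 beats/chord = 4/3 chords/bar.
C: 4 beats/bar ÷ 1 beat/chord = 4 chords/bar.
D: 2 beats/bar ÷ 2 beats/chord = 1 chord/bar.
E: 4 beats/bar ÷ 2 beats/chord = 2 chords/bar.
Fastest is C at 4 chords/bar.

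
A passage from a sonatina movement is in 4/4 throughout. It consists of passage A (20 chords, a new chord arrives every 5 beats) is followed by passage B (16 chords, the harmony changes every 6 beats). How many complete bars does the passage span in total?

49 bars

A: 20 × 5 = 100 beats = 25 bars.
B: 16 × 6 = 96 beats = 24 bars.
Total: 25 + 24 = 49 bars.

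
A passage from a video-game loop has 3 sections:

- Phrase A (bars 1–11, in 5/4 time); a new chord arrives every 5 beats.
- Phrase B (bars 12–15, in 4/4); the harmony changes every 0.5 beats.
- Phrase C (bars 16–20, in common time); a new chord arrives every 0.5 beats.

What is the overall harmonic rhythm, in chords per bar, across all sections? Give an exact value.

A: 11 bars of 5 beats is 55 beats; at 5 beats each that's 11 chords.
B: 4 bars of 4 beats is 16 beats; at 0.5 beats each that's 32 chords.
C: 5 bars of 4 beats is 20 beats; at 0.5 beats each that's 40 chords.
Overall: 83 chords over 20 bars → 83/20 = 4.15 chords per bar.

4.15 chords per bar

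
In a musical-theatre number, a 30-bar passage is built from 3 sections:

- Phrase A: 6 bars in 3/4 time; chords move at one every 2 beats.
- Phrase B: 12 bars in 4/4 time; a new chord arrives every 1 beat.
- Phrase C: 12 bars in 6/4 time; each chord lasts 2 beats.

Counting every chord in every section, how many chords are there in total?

A: 6 bars × 3 beats = 18 beats; 2 beats/chord → 9 chords.
B: 12 bars × 4 beats = 48 beats; 1 beat/chord → 48 chords.
C: 12 bars × 6 beats = 72 beats; 2 beats/chord → 36 chords.
Total: 9 + 48 + 36 = 93.

93 chords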